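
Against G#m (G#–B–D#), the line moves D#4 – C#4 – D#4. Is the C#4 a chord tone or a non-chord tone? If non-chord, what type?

Non-chord tone — a neighbor tone.

The harmony at that moment is G# minor triad (G#, B, D#); C#4 is not a chord tone.
It is approached by step down from D#4 and left by step up to D#4.
Step away and step back to the same note — a neighbor tone (lower neighbor).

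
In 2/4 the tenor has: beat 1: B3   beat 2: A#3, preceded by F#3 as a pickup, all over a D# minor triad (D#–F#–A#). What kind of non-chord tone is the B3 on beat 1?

Appoggiatura.

The harmony at that moment is D# minor triad (D#, F#, A#); B3 is not a chord tone.
It is approached by leap up from F#3 and left by step down to A#3.
Leap in, step out, metrically accented — an appoggiatura.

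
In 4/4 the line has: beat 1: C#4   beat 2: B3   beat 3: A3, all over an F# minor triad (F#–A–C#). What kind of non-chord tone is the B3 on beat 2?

The harmony at that moment is F# minor triad (F#, A, C#); B3 is not a chord tone.
It is approached by step down from C#4 and left by step down to A3.
Step in, step out in the same direction — a passing tone.

Passing tone.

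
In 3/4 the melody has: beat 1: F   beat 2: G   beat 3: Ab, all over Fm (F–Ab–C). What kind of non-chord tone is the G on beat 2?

Passing tone.

The harmony at that moment is F minor triad (F, Ab, C); G is not a chord tone.
It is approached by step up from F and left by step up to Ab.
Step in, step out in the same direction — a passing tone.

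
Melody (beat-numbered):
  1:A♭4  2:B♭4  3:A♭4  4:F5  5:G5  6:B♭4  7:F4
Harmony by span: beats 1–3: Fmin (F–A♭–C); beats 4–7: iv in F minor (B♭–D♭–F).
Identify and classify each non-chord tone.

The harmony at that moment is F minor triad (F, A♭, C); B♭4 is not a chord tone.
It is approached by step up from A♭4 and left by step down to A♭4.
Step away and step back to the same note — a neighbor tone (upper neighbor).
The harmony at that moment is B♭ minor triad (B♭, D♭, F); G5 is not a chord tone.
It is approached by step up from F5 and left by leap down to B♭4.
Step in, leap out — an escape tone.

B♭4 (beat 2) — neighbor tone; G5 (beat 5) — escape tone.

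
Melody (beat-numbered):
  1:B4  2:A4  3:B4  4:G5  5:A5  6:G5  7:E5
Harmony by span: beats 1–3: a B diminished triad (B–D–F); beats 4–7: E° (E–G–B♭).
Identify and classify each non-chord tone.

The harmony at that moment is B diminished triad (B, D, F); A4 is not a chord tone.
It is approached by step down from B4 and left by step up to B4.
Step away and step back to the same note — a neighbor tone (lower neighbor).
The harmony at that moment is E diminished triad (E, G, B♭); A5 is not a chord tone.
It is approached by step up from G5 and left by step down to G5.
Step away and step back to the same note — a neighbor tone (upper neighbor).

A4 (beat 2) — neighbor tone; A5 (beat 5) — neighbor tone.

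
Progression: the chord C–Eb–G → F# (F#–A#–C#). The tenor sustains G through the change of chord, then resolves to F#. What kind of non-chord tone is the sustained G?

G is a suspension.

The harmony at that moment is F# major triad (F#, A#, C#); G is not a chord tone.
It is held over (the same pitch as the preceding G) and left by step down to F#.
Held over from the previous chord and resolving down by step — a suspension.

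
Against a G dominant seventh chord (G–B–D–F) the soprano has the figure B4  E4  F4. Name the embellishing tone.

E4 is an appoggiatura.

The harmony at that moment is G dominant seventh chord (G, B, D, F); E4 is not a chord tone.
It is approached by leap down from B4 and left by step up to F4.
Leap in, step out — an appoggiatura.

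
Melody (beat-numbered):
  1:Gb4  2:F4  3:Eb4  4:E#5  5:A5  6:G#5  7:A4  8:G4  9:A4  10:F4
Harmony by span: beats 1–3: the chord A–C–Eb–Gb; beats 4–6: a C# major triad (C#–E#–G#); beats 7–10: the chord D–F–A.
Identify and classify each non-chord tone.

The harmony at that moment is A diminished seventh chord (A, C, Eb, Gb); F4 is not a chord tone.
It is approached by step down from Gb4 and left by step down to Eb4.
Step in, step out in the same direction — a passing tone.
The harmony at that moment is C# major triad (C#, E#, G#); A5 is not a chord tone.
It is approached by leap up from E#5 and left by step down to G#5.
Leap in, step out — an appoggiatura.
The harmony at that moment is D minor triad (D, F, A); G4 is not a chord tone.
It is approached by step down from A4 and left by step up to A4.
Step away and step back to the same note — a neighbor tone (lower neighbor).

F4 (beat 2) — passing tone; A5 (beat 5) — appoggiatura; G4 (beat 8) — neighbor tone.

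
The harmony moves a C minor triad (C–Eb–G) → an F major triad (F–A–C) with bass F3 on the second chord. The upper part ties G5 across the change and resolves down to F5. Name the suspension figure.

9–8 suspension.

At the second chord the bass is F3. The suspended G5 lies a ninth above the bass; after resolving down by step to F5, the interval above the bass becomes an octave.
Suspension figures are named by those two intervals: 9–8.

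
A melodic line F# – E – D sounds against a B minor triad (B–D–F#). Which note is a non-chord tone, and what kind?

The harmony at that moment is B minor triad (B, D, F#); E is not a chord tone.
It is approached by step down from F# and left by step down to D.
Step in, step out in the same direction — a passing tone.

E is a passing tone.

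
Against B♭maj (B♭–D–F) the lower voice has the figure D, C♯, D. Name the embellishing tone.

C♯ is a neighbor tone.

The harmony at that moment is B♭ major triad (B♭, D, F); C♯ is not a chord tone.
It is approached by step down from D and left by step up to D.
Step away and step back to the same note — a neighbor tone (lower neighbor).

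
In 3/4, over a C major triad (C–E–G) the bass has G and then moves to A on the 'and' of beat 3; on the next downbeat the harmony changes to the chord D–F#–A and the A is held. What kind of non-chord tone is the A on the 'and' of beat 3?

Anticipation.

The harmony at that moment is C major triad (C, E, G); A is not a chord tone.
It is approached by step up from G and then sustained as the same pitch into the next harmony.
Arriving early and becoming a chord tone when the harmony changes — an anticipation.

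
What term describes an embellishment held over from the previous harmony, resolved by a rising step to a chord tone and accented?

Retardation.

Approach: by preparation — the pitch is first a chord tone, then held (tied or repeated) while the harmony changes under it. Departure: up by step. Metric position: strong.
A prepared dissonance that resolves upward by step — a retardation. (The same figure resolving downward would be a suspension.)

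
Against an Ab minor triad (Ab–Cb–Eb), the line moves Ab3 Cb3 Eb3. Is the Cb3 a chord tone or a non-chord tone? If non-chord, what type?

Ab minor triad contains Ab, Cb, Eb; Cb is the third, so it is a chord tone.

Chord tone (the third of Ab minor triad).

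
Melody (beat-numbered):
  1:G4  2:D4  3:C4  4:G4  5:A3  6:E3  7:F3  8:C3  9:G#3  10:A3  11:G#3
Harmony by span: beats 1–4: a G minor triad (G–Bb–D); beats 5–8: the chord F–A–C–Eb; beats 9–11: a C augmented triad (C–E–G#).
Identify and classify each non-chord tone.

The harmony at that moment is G minor triad (G, Bb, D); C4 is not a chord tone.
It is approached by step down from D4 and left by leap up to G4.
Step in, leap out — an escape tone.
The harmony at that moment is F dominant seventh chord (F, A, C, Eb); E3 is not a chord tone.
It is approached by leap down from A3 and left by step up to F3.
Leap in, step out — an appoggiatura.
The harmony at that moment is C augmented triad (C, E, G#); A3 is not a chord tone.
It is approached by step up from G#3 and left by step down to G#3.
Step away and step back to the same note — a neighbor tone (upper neighbor).

C4 (beat 3) — escape tone; E3 (beat 6) — appoggiatura; A3 (beat 10) — neighbor tone.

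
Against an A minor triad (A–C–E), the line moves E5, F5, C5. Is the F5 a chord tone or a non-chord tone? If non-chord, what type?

The harmony at that moment is A minor triad (A, C, E); F5 is not a chord tone.
It is approached by step up from E5 and left by leap down to C5.
Step in, leap out — an escape tone.

Non-chord tone — an escape tone.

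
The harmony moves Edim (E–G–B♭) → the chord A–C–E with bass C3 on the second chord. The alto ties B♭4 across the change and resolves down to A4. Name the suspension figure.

At the second chord the bass is C3. The suspended B♭4 lies a seventh above the bass; after resolving down by step to A4, the interval above the bass becomes a sixth.
Suspension figures are named by those two intervals: 7–6.

7–6 suspension.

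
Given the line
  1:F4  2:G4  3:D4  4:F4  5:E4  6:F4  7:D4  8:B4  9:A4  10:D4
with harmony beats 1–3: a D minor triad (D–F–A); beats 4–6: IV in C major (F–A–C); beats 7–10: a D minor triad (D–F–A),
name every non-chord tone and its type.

The harmony at that moment is D minor triad (D, F, A); G4 is not a chord tone.
It is approached by step up from F4 and left by leap down to D4.
Step in, leap out — an escape tone.
The harmony at that moment is F major triad (F, A, C); E4 is not a chord tone.
It is approached by step down from F4 and left by step up to F4.
Step away and step back to the same note — a neighbor tone (lower neighbor).
The harmony at that moment is D minor triad (D, F, A); B4 is not a chord tone.
It is approached by leap up from D4 and left by step down to A4.
Leap in, step out — an appoggiatura.

G4 (beat 2) — escape tone; E4 (beat 5) — neighbor tone; B4 (beat 8) — appoggiatura.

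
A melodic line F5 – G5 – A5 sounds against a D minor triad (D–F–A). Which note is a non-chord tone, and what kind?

G5 is a passing tone.

The harmony at that moment is D minor triad (D, F, A); G5 is not a chord tone.
It is approached by step up from F5 and left by step up to A5.
Step in, step out in the same direction — a passing tone.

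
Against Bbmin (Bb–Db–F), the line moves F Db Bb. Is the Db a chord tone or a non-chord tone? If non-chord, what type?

Chord tone (the third of Bb minor triad).

Bb minor triad contains Bb, Db, F; Db is the third, so it is a chord tone.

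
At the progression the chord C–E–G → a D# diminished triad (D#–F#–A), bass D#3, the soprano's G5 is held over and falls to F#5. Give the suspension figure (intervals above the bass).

4–3 suspension.

At the second chord the bass is D#3. The suspended G5 lies a fourth above the bass; after resolving down by step to F#5, the interval above the bass becomes a third.
Suspension figures are named by those two intervals: 4–3.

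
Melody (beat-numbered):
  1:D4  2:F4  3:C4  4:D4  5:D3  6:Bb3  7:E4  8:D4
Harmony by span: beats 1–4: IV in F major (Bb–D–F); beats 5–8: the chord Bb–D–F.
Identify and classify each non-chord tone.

The harmony at that moment is Bb major triad (Bb, D, F); C4 is not a chord tone.
It is approached by leap down from F4 and left by step up to D4.
Leap in, step out — an appoggiatura.
The harmony at that moment is Bb major triad (Bb, D, F); E4 is not a chord tone.
It is approached by leap up from Bb3 and left by step down to D4.
Leap in, step out — an appoggiatura.

C4 (beat 3) — appoggiatura; E4 (beat 7) — appoggiatura.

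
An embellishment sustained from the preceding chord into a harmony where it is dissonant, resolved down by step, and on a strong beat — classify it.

Suspension.

Approach: by preparation — the pitch is first a chord tone, then held (tied or repeated) while the harmony changes under it. Departure: down by step. Metric position: strong.
A prepared dissonance that resolves downward by step — a suspension. (The same figure resolving upward would be a retardation.)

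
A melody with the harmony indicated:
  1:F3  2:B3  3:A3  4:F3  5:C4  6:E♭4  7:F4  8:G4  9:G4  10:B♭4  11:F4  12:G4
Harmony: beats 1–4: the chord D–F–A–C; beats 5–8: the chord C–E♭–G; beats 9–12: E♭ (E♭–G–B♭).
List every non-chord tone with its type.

The harmony at that moment is D minor seventh chord (D, F, A, C); B3 is not a chord tone.
It is approached by leap up from F3 and left by step down to A3.
Leap in, step out — an appoggiatura.
The harmony at that moment is C minor triad (C, E♭, G); F4 is not a chord tone.
It is approached by step up from E♭4 and left by step up to G4.
Step in, step out in the same direction — a passing tone.
The harmony at that moment is E♭ major triad (E♭, G, B♭); F4 is not a chord tone.
It is approached by leap down from B♭4 and left by step up to G4.
Leap in, step out — an appoggiatura.

B3 (beat 2) — appoggiatura; F4 (beat 7) — passing tone; F4 (beat 11) — appoggiatura.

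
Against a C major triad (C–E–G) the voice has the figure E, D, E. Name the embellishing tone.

The harmony at that moment is C major triad (C, E, G); D is not a chord tone.
It is approached by step down from E and left by step up to E.
Step away and step back to the same note — a neighbor tone (lower neighbor).

D is a neighbor tone.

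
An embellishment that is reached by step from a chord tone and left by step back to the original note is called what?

Approach: by step. Departure: by step in the opposite direction, back to the starting pitch.
Stepwise on both sides but reversing to return to the same chord tone — a neighbor tone. (Had it continued onward in the same direction it would be a passing tone instead.)

Neighbor tone.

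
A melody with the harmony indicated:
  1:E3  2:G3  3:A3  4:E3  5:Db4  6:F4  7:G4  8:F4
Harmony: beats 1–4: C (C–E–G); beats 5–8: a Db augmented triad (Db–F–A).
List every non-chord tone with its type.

The harmony at that moment is C major triad (C, E, G); A3 is not a chord tone.
It is approached by step up from G3 and left by leap down to E3.
Step in, leap out — an escape tone.
The harmony at that moment is Db augmented triad (Db, F, A); G4 is not a chord tone.
It is approached by step up from F4 and left by step down to F4.
Step away and step back to the same note — a neighbor tone (upper neighbor).

A3 (beat 3) — escape tone; G4 (beat 7) — neighbor tone.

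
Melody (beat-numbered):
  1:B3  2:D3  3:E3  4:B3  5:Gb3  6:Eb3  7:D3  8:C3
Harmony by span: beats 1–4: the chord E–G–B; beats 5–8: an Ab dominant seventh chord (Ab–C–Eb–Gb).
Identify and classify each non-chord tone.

The harmony at that moment is E minor triad (E, G, B); D3 is not a chord tone.
It is approached by leap down from B3 and left by step up to E3.
Leap in, step out — an appoggiatura.
The harmony at that moment is Ab dominant seventh chord (Ab, C, Eb, Gb); D3 is not a chord tone.
It is approached by step down from Eb3 and left by step down to C3.
Step in, step out in the same direction — a passing tone.

D3 (beat 2) — appoggiatura; D3 (beat 7) — passing tone.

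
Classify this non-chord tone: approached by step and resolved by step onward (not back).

Passing tone.

Approach: by step. Departure: by step, continuing in the same direction.
Stepwise on both sides with no change of direction means the note fills in the space between two different chord tones — a passing tone. (Had it turned back to its starting note it would be a neighbor tone instead.)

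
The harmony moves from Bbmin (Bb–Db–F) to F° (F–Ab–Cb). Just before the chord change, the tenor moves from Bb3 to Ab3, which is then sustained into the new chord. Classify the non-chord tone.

The harmony at that moment is Bb minor triad (Bb, Db, F); Ab3 is not a chord tone.
It is approached by step down from Bb3 and then sustained as the same pitch into the next harmony.
Arriving early and becoming a chord tone when the harmony changes — an anticipation.

Ab3 is an anticipation.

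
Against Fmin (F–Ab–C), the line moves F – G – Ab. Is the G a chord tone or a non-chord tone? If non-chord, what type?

Non-chord tone — a passing tone.

The harmony at that moment is F minor triad (F, Ab, C); G is not a chord tone.
It is approached by step up from F and left by step up to Ab.
Step in, step out in the same direction — a passing tone.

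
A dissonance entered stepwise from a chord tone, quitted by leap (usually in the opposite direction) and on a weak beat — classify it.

Approach: by step. Departure: by leap. Metric position: weak.
Step in, leap out, from a weak position — an escape tone (échappée). (It is the mirror image of the appoggiatura, which leaps in and steps out on a strong beat.)

Escape tone.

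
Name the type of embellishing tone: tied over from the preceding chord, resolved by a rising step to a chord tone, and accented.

Retardation.

Approach: by preparation — the pitch is first a chord tone, then held (tied or repeated) while the harmony changes under it. Departure: up by step. Metric position: strong.
A prepared dissonance that resolves upward by step — a retardation. (The same figure resolving downward would be a suspension.)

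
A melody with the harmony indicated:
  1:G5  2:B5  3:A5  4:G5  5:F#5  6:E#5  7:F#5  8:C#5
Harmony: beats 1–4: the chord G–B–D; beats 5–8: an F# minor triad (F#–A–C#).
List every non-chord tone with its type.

The harmony at that moment is G major triad (G, B, D); A5 is not a chord tone.
It is approached by step down from B5 and left by step down to G5.
Step in, step out in the same direction — a passing tone.
The harmony at that moment is F# minor triad (F#, A, C#); E#5 is not a chord tone.
It is approached by step down from F#5 and left by step up to F#5.
Step away and step back to the same note — a neighbor tone (lower neighbor).

A5 (beat 3) — passing tone; E#5 (beat 6) — neighbor tone.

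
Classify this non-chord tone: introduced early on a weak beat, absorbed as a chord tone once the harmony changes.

Approach: ahead of the chord change (typically by step), so it is dissonant against the current harmony. Departure: none — the same pitch is restated or held and is a chord tone of the new harmony.
Dissonant first, consonant once the harmony catches up: the note simply arrives early — an anticipation. (The reverse timing, consonant first and dissonant after the change, would be a suspension or retardation.)

Anticipation.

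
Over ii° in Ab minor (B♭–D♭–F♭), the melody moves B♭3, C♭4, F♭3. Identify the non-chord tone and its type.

C♭4 is an escape tone.

The harmony at that moment is B♭ diminished triad (B♭, D♭, F♭); C♭4 is not a chord tone.
It is approached by step up from B♭3 and left by leap down to F♭3.
Step in, leap out — an escape tone.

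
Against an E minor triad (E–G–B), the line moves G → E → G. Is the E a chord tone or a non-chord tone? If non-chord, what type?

Chord tone (the root of E minor triad).

E minor triad contains E, G, B; E is the root, so it is a chord tone.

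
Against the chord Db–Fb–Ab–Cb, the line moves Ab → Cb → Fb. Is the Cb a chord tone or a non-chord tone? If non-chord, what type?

Db minor seventh chord contains Db, Fb, Ab, Cb; Cb is the seventh, so it is a chord tone.

Chord tone (the seventh of Db minor seventh chord).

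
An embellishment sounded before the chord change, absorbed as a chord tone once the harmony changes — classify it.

Approach: ahead of the chord change (typically by step), so it is dissonant against the current harmony. Departure: none — the same pitch is restated or held and is a chord tone of the new harmony.
Dissonant first, consonant once the harmony catches up: the note simply arrives early — an anticipation. (The reverse timing, consonant first and dissonant after the change, would be a suspension or retardation.)

Anticipation.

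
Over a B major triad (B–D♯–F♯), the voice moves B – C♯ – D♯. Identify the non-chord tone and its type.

C♯ is a passing tone.

The harmony at that moment is B major triad (B, D♯, F♯); C♯ is not a chord tone.
It is approached by step up from B and left by step up to D♯.
Step in, step out in the same direction — a passing tone.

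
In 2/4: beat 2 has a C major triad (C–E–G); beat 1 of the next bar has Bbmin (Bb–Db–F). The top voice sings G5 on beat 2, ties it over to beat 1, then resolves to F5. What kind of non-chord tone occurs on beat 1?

The harmony at that moment is Bb minor triad (Bb, Db, F); G5 is not a chord tone.
It is held over (the same pitch as the preceding G5) and left by step down to F5.
Held over from the previous chord and resolving down by step — a suspension.

Suspension.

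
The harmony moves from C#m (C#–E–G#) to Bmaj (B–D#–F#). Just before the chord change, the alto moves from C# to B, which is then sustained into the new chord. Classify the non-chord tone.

B is an anticipation.

The harmony at that moment is C# minor triad (C#, E, G#); B is not a chord tone.
It is approached by step down from C# and then sustained as the same pitch into the next harmony.
Arriving early and becoming a chord tone when the harmony changes — an anticipation.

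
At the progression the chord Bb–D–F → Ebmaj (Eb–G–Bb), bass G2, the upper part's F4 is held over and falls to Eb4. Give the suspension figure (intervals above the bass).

At the second chord the bass is G2. The suspended F4 lies a seventh above the bass; after resolving down by step to Eb4, the interval above the bass becomes a sixth.
Suspension figures are named by those two intervals: 7–6.

7–6 suspension.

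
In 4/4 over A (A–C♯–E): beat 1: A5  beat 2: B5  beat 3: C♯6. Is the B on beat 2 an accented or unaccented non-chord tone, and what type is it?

The harmony at that moment is A major triad (A, C♯, E); B5 is not a chord tone.
It is approached by step up from A5 and left by step up to C♯6.
Step in, step out in the same direction — a passing tone.
It falls on a weak beat, so it is unaccented.

Unaccented passing tone.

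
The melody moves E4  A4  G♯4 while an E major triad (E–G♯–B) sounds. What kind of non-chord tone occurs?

A4 is an appoggiatura.

The harmony at that moment is E major triad (E, G♯, B); A4 is not a chord tone.
It is approached by leap up from E4 and left by step down to G♯4.
Leap in, step out — an appoggiatura.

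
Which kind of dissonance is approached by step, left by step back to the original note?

Approach: by step. Departure: by step in the opposite direction, back to the starting pitch.
Stepwise on both sides but reversing to return to the same chord tone — a neighbor tone. (Had it continued onward in the same direction it would be a passing tone instead.)

Neighbor tone.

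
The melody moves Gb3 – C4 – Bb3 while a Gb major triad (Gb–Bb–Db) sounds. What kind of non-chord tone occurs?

C4 is an appoggiatura.

The harmony at that moment is Gb major triad (Gb, Bb, Db); C4 is not a chord tone.
It is approached by leap up from Gb3 and left by step down to Bb3.
Leap in, step out — an appoggiatura.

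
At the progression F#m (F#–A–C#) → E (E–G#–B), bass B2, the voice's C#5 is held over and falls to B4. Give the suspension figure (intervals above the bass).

At the second chord the bass is B2. The suspended C#5 lies a ninth above the bass; after resolving down by step to B4, the interval above the bass becomes an octave.
Suspension figures are named by those two intervals: 9–8.

9–8 suspension.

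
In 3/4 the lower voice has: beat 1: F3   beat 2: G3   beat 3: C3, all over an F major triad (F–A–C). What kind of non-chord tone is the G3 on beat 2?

The harmony at that moment is F major triad (F, A, C); G3 is not a chord tone.
It is approached by step up from F3 and left by leap down to C3.
Step in, leap out, on a weak beat — an escape tone.

Escape tone.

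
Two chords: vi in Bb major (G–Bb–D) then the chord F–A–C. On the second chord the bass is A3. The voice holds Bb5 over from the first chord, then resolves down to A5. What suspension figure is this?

9–8 suspension.

At the second chord the bass is A3. The suspended Bb5 lies a ninth above the bass; after resolving down by step to A5, the interval above the bass becomes an octave.
Suspension figures are named by those two intervals: 9–8.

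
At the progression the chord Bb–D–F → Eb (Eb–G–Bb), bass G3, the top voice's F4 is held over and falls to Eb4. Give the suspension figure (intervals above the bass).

At the second chord the bass is G3. The suspended F4 lies a seventh above the bass; after resolving down by step to Eb4, the interval above the bass becomes a sixth.
Suspension figures are named by those two intervals: 7–6.

7–6 suspension.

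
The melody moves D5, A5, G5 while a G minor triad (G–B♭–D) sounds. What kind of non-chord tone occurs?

The harmony at that moment is G minor triad (G, B♭, D); A5 is not a chord tone.
It is approached by leap up from D5 and left by step down to G5.
Leap in, step out — an appoggiatura.

A5 is an appoggiatura.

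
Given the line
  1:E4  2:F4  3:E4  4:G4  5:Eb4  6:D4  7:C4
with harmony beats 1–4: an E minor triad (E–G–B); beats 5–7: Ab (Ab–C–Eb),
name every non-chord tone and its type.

F4 (beat 2) — neighbor tone; D4 (beat 6) — passing tone.

The harmony at that moment is E minor triad (E, G, B); F4 is not a chord tone.
It is approached by step up from E4 and left by step down to E4.
Step away and step back to the same note — a neighbor tone (upper neighbor).
The harmony at that moment is Ab major triad (Ab, C, Eb); D4 is not a chord tone.
It is approached by step down from Eb4 and left by step down to C4.
Step in, step out in the same direction — a passing tone.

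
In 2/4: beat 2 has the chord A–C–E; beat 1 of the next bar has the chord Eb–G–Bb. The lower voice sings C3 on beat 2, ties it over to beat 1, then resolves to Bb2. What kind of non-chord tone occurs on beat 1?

Suspension.

The harmony at that moment is Eb major triad (Eb, G, Bb); C3 is not a chord tone.
It is held over (the same pitch as the preceding C3) and left by step down to Bb2.
Held over from the previous chord and resolving down by step — a suspension.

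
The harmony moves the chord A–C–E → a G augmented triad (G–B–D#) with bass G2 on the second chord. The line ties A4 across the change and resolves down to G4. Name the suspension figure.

At the second chord the bass is G2. The suspended A4 lies a ninth above the bass; after resolving down by step to G4, the interval above the bass becomes an octave.
Suspension figures are named by those two intervals: 9–8.

9–8 suspension.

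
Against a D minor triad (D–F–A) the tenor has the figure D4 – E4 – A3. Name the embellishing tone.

E4 is an escape tone.

The harmony at that moment is D minor triad (D, F, A); E4 is not a chord tone.
It is approached by step up from D4 and left by leap down to A3.
Step in, leap out — an escape tone.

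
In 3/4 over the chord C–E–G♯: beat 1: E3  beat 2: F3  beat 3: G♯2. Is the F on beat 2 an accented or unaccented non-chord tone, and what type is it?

The harmony at that moment is C augmented triad (C, E, G♯); F3 is not a chord tone.
It is approached by step up from E3 and left by leap down to G♯2.
Step in, leap out — an escape tone.
It falls on a weak beat, so it is unaccented.

Unaccented escape tone.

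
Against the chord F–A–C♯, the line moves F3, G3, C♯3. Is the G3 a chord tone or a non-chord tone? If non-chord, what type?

Non-chord tone — an escape tone.

The harmony at that moment is F augmented triad (F, A, C♯); G3 is not a chord tone.
It is approached by step up from F3 and left by leap down to C♯3.
Step in, leap out — an escape tone.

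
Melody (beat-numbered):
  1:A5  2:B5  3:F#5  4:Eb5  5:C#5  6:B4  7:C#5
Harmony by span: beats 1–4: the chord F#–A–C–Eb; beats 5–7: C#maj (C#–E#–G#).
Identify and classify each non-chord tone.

B5 (beat 2) — escape tone; B4 (beat 6) — neighbor tone.

The harmony at that moment is F# diminished seventh chord (F#, A, C, Eb); B5 is not a chord tone.
It is approached by step up from A5 and left by leap down to F#5.
Step in, leap out — an escape tone.
The harmony at that moment is C# major triad (C#, E#, G#); B4 is not a chord tone.
It is approached by step down from C#5 and left by step up to C#5.
Step away and step back to the same note — a neighbor tone (lower neighbor).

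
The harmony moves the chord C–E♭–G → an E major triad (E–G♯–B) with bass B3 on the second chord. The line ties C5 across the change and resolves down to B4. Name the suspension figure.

At the second chord the bass is B3. The suspended C5 lies a ninth above the bass; after resolving down by step to B4, the interval above the bass becomes an octave.
Suspension figures are named by those two intervals: 9–8.

9–8 suspension.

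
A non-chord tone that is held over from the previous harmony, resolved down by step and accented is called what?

Suspension.

Approach: by preparation — the pitch is first a chord tone, then held (tied or repeated) while the harmony changes under it. Departure: down by step. Metric position: strong.
A prepared dissonance that resolves downward by step — a suspension. (The same figure resolving upward would be a retardation.)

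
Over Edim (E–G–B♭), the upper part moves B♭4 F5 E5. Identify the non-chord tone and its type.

F5 is an appoggiatura.

The harmony at that moment is E diminished triad (E, G, B♭); F5 is not a chord tone.
It is approached by leap up from B♭4 and left by step down to E5.
Leap in, step out — an appoggiatura.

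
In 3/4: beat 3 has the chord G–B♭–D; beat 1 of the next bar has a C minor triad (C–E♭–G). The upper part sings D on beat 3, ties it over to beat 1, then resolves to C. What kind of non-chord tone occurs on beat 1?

The harmony at that moment is C minor triad (C, E♭, G); D is not a chord tone.
It is held over (the same pitch as the preceding D) and left by step down to C.
Held over from the previous chord and resolving down by step — a suspension.

Suspension.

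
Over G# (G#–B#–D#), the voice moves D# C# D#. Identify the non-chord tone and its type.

The harmony at that moment is G# major triad (G#, B#, D#); C# is not a chord tone.
It is approached by step down from D# and left by step up to D#.
Step away and step back to the same note — a neighbor tone (lower neighbor).

C# is a neighbor tone.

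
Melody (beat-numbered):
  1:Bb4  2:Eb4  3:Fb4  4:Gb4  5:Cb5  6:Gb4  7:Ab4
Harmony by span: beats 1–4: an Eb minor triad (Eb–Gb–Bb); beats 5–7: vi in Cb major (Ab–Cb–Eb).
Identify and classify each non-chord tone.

The harmony at that moment is Eb minor triad (Eb, Gb, Bb); Fb4 is not a chord tone.
It is approached by step up from Eb4 and left by step up to Gb4.
Step in, step out in the same direction — a passing tone.
The harmony at that moment is Ab minor triad (Ab, Cb, Eb); Gb4 is not a chord tone.
It is approached by leap down from Cb5 and left by step up to Ab4.
Leap in, step out — an appoggiatura.

Fb4 (beat 3) — passing tone; Gb4 (beat 6) — appoggiatura.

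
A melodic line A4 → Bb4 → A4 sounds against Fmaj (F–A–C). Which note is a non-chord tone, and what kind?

The harmony at that moment is F major triad (F, A, C); Bb4 is not a chord tone.
It is approached by step up from A4 and left by step down to A4.
Step away and step back to the same note — a neighbor tone (upper neighbor).

Bb4 is a neighbor tone.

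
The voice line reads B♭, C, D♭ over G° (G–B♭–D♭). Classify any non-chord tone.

The harmony at that moment is G diminished triad (G, B♭, D♭); C is not a chord tone.
It is approached by step up from B♭ and left by step up to D♭.
Step in, step out in the same direction — a passing tone.

C is a passing tone.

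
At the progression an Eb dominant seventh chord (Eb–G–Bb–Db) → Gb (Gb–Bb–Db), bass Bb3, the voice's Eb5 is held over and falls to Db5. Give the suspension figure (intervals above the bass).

4–3 suspension.

At the second chord the bass is Bb3. The suspended Eb5 lies a fourth above the bass; after resolving down by step to Db5, the interval above the bass becomes a third.
Suspension figures are named by those two intervals: 4–3.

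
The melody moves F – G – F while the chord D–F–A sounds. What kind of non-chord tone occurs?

G is a neighbor tone.

The harmony at that moment is D minor triad (D, F, A); G is not a chord tone.
It is approached by step up from F and left by step down to F.
Step away and step back to the same note — a neighbor tone (upper neighbor).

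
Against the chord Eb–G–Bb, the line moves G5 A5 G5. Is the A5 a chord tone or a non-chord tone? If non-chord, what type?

Non-chord tone — a neighbor tone.

The harmony at that moment is Eb major triad (Eb, G, Bb); A5 is not a chord tone.
It is approached by step up from G5 and left by step down to G5.
Step away and step back to the same note — a neighbor tone (upper neighbor).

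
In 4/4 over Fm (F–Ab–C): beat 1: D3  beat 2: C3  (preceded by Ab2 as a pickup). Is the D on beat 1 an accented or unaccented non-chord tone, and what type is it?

Accented appoggiatura.

The harmony at that moment is F minor triad (F, Ab, C); D3 is not a chord tone.
It is approached by leap up from Ab2 and left by step down to C3.
Leap in, step out — an appoggiatura.
It falls on the downbeat, so it is accented.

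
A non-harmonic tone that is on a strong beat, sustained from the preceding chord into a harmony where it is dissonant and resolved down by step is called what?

Approach: by preparation — the pitch is first a chord tone, then held (tied or repeated) while the harmony changes under it. Departure: down by step. Metric position: strong.
A prepared dissonance that resolves downward by step — a suspension. (The same figure resolving upward would be a retardation.)

Suspension.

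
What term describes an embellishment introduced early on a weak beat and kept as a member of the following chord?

Approach: ahead of the chord change (typically by step), so it is dissonant against the current harmony. Departure: none — the same pitch is restated or held and is a chord tone of the new harmony.
Dissonant first, consonant once the harmony catches up: the note simply arrives early — an anticipation. (The reverse timing, consonant first and dissonant after the change, would be a suspension or retardation.)

Anticipation.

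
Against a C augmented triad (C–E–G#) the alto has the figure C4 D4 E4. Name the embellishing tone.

D4 is a passing tone.

The harmony at that moment is C augmented triad (C, E, G#); D4 is not a chord tone.
It is approached by step up from C4 and left by step up to E4.
Step in, step out in the same direction — a passing tone.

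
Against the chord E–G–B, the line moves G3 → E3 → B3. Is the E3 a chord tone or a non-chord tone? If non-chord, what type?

Chord tone (the root of E minor triad).

E minor triad contains E, G, B; E is the root, so it is a chord tone.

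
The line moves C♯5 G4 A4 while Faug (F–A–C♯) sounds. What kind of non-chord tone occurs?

G4 is an appoggiatura.

The harmony at that moment is F augmented triad (F, A, C♯); G4 is not a chord tone.
It is approached by leap down from C♯5 and left by step up to A4.
Leap in, step out — an appoggiatura.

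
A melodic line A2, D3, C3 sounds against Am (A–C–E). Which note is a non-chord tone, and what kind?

The harmony at that moment is A minor triad (A, C, E); D3 is not a chord tone.
It is approached by leap up from A2 and left by step down to C3.
Leap in, step out — an appoggiatura.

D3 is an appoggiatura.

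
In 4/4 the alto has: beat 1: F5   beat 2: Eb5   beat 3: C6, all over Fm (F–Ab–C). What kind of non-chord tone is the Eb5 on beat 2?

Escape tone.

The harmony at that moment is F minor triad (F, Ab, C); Eb5 is not a chord tone.
It is approached by step down from F5 and left by leap up to C6.
Step in, leap out, on a weak beat — an escape tone.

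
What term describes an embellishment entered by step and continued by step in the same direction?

Passing tone.

Approach: by step. Departure: by step, continuing in the same direction.
Stepwise on both sides with no change of direction means the note fills in the space between two different chord tones — a passing tone. (Had it turned back to its starting note it would be a neighbor tone instead.)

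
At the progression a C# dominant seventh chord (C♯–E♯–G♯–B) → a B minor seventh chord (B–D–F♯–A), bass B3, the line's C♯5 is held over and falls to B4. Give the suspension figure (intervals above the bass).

9–8 suspension.

At the second chord the bass is B3. The suspended C♯5 lies a ninth above the bass; after resolving down by step to B4, the interval above the bass becomes an octave.
Suspension figures are named by those two intervals: 9–8.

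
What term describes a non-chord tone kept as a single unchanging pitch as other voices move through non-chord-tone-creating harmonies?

Pedal tone.

Approach: none. Departure: none — a single pitch is sustained while the chords change around it, passing through harmonies that do not contain it.
No melodic motion at all; the dissonance is created entirely by the moving harmonies against the stationary note — a pedal tone (pedal point).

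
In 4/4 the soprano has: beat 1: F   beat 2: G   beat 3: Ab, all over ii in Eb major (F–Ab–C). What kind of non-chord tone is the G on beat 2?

The harmony at that moment is F minor triad (F, Ab, C); G is not a chord tone.
It is approached by step up from F and left by step up to Ab.
Step in, step out in the same direction — a passing tone.

Passing tone.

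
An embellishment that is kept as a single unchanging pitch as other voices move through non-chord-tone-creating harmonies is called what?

Approach: none. Departure: none — a single pitch is sustained while the chords change around it, passing through harmonies that do not contain it.
No melodic motion at all; the dissonance is created entirely by the moving harmonies against the stationary note — a pedal tone (pedal point).

Pedal tone.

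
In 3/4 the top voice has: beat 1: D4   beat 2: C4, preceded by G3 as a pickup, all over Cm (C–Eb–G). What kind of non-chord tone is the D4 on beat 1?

The harmony at that moment is C minor triad (C, Eb, G); D4 is not a chord tone.
It is approached by leap up from G3 and left by step down to C4.
Leap in, step out, metrically accented — an appoggiatura.

Appoggiatura.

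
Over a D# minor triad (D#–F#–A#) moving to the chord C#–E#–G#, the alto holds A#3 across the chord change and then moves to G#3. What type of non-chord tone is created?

A#3 is a suspension.

The harmony at that moment is C# major triad (C#, E#, G#); A#3 is not a chord tone.
It is held over (the same pitch as the preceding A#3) and left by step down to G#3.
Held over from the previous chord and resolving down by step — a suspension.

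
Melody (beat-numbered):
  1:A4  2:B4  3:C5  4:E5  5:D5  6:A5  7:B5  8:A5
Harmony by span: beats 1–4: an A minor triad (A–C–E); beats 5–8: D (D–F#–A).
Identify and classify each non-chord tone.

B4 (beat 2) — passing tone; B5 (beat 7) — neighbor tone.

The harmony at that moment is A minor triad (A, C, E); B4 is not a chord tone.
It is approached by step up from A4 and left by step up to C5.
Step in, step out in the same direction — a passing tone.
The harmony at that moment is D major triad (D, F#, A); B5 is not a chord tone.
It is approached by step up from A5 and left by step down to A5.
Step away and step back to the same note — a neighbor tone (upper neighbor).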